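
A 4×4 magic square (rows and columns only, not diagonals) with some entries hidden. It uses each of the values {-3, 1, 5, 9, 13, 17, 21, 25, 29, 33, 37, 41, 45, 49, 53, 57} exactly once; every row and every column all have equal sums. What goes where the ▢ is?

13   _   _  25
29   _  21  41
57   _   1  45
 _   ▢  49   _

53

The 16 entries sum to 432, so each line sums to 432/4 = 108.
Row 2: 29 + 21 + 41 + ? = 108, so (2,2) = 17.
From row 3, 108 − (57 + 1 + 45) gives (3,2) = 5.
From column 1, 108 − (13 + 29 + 57) gives (4,1) = 9.
Column 3: 21 + 1 + 49 + ? = 108, so (1,3) = 37.
From column 4, 108 − (25 + 41 + 45) gives (4,4) = -3.
Row 1: 13 + 37 + 25 + ? = 108, so (1,2) = 33.
Row 4: 9 + 49 + (-3) + ? = 108, so (4,2) = 53.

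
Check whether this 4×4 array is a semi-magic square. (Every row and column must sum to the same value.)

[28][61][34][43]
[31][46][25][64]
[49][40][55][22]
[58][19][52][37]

Row 1: 28 + 61 + 34 + 43 = 166.
Row 2: 31 + 46 + 25 + 64 = 166.
Row 3: 49 + 40 + 55 + 22 = 166.
Row 4: 58 + 19 + 52 + 37 = 166.
Column 1: 28 + 31 + 49 + 58 = 166.
Column 2: 61 + 46 + 40 + 19 = 166.
Column 3: 34 + 25 + 55 + 52 = 166.
Column 4: 43 + 64 + 22 + 37 = 166.
All lines sum to 166.

Yes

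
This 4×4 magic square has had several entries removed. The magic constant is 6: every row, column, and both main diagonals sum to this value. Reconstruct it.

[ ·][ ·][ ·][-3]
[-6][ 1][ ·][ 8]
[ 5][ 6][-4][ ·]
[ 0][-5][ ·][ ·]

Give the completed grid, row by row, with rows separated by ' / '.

7 4 -2 -3 / -6 1 3 8 / 5 6 -4 -1 / 0 -5 9 2

Using row 2: -6 + 1 + 8 + ? → (2,3) = 6 − 3 = 3.
The remaining cell in row 3 is (3,4) = 6 − 7 = -1.
From column 1, 6 − (-6 + 5 + 0) gives (1,1) = 7.
Column 2: 1 + 6 + (-5) + ? = 6, so (1,2) = 4.
Column 4 must total 6; the given cells sum to 4, so (4,4) = 2.
From row 1, 6 − (7 + 4 + (-3)) gives (1,3) = -2.
Row 4 must total 6; the given cells sum to -3, so (4,3) = 9.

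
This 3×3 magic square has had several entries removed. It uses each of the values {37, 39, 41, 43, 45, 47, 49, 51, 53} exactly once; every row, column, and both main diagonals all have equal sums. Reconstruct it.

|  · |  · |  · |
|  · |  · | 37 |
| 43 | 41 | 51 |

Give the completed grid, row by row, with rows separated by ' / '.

The 9 entries sum to 405, so each line sums to 405/3 = 135.
Column 3 needs 135; the known cells sum to 88, so (1,3) = 47.
Anti-diagonal: 47 + 43 + ? = 135, so (2,2) = 45.
Row 2 must total 135; the given cells sum to 82, so (2,1) = 53.
Column 1 needs 135; the known cells sum to 96, so (1,1) = 39.
Column 2 needs 135; the known cells sum to 86, so (1,2) = 49.

39 49 47 / 53 45 37 / 43 41 51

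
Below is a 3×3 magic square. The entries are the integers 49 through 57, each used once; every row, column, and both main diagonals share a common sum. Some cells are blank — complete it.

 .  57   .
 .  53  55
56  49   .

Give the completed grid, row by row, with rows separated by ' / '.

The entries are 49 through 57, which sum to 477, so each line sums to 477/3 = 159.
Row 2 needs 159; the known cells sum to 108, so (2,1) = 51.
From row 3, 159 − (56 + 49) gives (3,3) = 54.
Column 1 must total 159; the given cells sum to 107, so (1,1) = 52.
Column 3: 55 + 54 + ? = 159, so (1,3) = 50.

52 57 50 / 51 53 55 / 56 49 54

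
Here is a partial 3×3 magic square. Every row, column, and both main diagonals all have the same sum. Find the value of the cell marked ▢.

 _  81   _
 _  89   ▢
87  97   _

93

Column 2 is complete and sums to 267; that is the magic constant.
Row 3: 87 + 97 + ? = 267, so (3,3) = 83.
Main diagonal must total 267; the given cells sum to 172, so (1,1) = 95.
Anti-diagonal needs 267; the known cells sum to 176, so (1,3) = 91.
The remaining cell in column 1 is (2,1) = 267 − 182 = 85.
Column 3 must total 267; the given cells sum to 174, so (2,3) = 93.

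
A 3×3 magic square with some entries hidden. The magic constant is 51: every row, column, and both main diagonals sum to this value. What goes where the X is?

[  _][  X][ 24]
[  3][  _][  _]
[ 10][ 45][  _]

From row 3, 51 − (10 + 45) gives (3,3) = -4.
From column 1, 51 − (3 + 10) gives (1,1) = 38.
The remaining cell in column 3 is (2,3) = 51 − 20 = 31.
Main diagonal needs 51; the known cells sum to 34, so (2,2) = 17.
Row 1 needs 51; the known cells sum to 62, so (1,2) = -11.

-11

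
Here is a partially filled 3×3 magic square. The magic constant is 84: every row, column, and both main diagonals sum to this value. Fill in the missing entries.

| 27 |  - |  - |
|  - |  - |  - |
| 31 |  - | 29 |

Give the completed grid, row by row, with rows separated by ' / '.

Using row 3: 31 + 29 + ? → (3,2) = 84 − 60 = 24.
From column 1, 84 − (27 + 31) gives (2,1) = 26.
The remaining cell in main diagonal is (2,2) = 84 − 56 = 28.
Anti-diagonal must total 84; the given cells sum to 59, so (1,3) = 25.
Using row 1: 27 + 25 + ? → (1,2) = 84 − 52 = 32.
Using row 2: 26 + 28 + ? → (2,3) = 84 − 54 = 30.

27 32 25 / 26 28 30 / 31 24 29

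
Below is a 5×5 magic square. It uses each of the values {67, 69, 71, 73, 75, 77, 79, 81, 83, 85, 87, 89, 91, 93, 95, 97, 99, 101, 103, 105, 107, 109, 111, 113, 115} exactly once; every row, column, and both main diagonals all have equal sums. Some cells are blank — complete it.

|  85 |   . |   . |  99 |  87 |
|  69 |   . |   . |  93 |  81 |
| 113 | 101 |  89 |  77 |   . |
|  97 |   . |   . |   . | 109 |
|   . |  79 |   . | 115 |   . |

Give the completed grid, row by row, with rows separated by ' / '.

The 25 entries sum to 2275, so each line sums to 2275/5 = 455.
The remaining cell in row 3 is (3,5) = 455 − 380 = 75.
Using column 1: 85 + 69 + 113 + 97 + ? → (5,1) = 455 − 364 = 91.
Column 4 needs 455; the known cells sum to 384, so (4,4) = 71.
Column 5: 87 + 81 + 75 + 109 + ? = 455, so (5,5) = 103.
Main diagonal must total 455; the given cells sum to 348, so (2,2) = 107.
The remaining cell in anti-diagonal is (4,2) = 455 − 360 = 95.
Row 2: 69 + 107 + 93 + 81 + ? = 455, so (2,3) = 105.
Using row 4: 97 + 95 + 71 + 109 + ? → (4,3) = 455 − 372 = 83.
The remaining cell in row 5 is (5,3) = 455 − 388 = 67.
Column 2: 107 + 101 + 95 + 79 + ? = 455, so (1,2) = 73.
From column 3, 455 − (105 + 89 + 83 + 67) gives (1,3) = 111.

85 73 111 99 87 / 69 107 105 93 81 / 113 101 89 77 75 / 97 95 83 71 109 / 91 79 67 115 103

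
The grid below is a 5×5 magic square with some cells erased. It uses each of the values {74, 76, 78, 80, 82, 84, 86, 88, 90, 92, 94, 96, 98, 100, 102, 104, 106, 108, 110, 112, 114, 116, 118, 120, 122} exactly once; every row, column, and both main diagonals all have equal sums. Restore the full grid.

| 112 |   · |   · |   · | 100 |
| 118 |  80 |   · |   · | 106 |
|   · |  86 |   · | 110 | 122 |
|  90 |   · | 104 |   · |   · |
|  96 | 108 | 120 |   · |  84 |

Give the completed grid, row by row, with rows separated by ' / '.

112 114 76 88 100 / 118 80 92 94 106 / 74 86 98 110 122 / 90 102 104 116 78 / 96 108 120 82 84

The 25 entries sum to 2450, so each line sums to 2450/5 = 490.
Row 5: 96 + 108 + 120 + 84 + ? = 490, so (5,4) = 82.
Column 1: 112 + 118 + 90 + 96 + ? = 490, so (3,1) = 74.
Using column 5: 100 + 106 + 122 + 84 + ? → (4,5) = 490 − 412 = 78.
Using row 3: 74 + 86 + 110 + 122 + ? → (3,3) = 490 − 392 = 98.
The remaining cell in main diagonal is (4,4) = 490 − 374 = 116.
Row 4 must total 490; the given cells sum to 388, so (4,2) = 102.
Column 2: 80 + 86 + 102 + 108 + ? = 490, so (1,2) = 114.
Anti-diagonal: 100 + 98 + 102 + 96 + ? = 490, so (2,4) = 94.
Row 2 needs 490; the known cells sum to 398, so (2,3) = 92.
The remaining cell in column 3 is (1,3) = 490 − 414 = 76.
Column 4 needs 490; the known cells sum to 402, so (1,4) = 88.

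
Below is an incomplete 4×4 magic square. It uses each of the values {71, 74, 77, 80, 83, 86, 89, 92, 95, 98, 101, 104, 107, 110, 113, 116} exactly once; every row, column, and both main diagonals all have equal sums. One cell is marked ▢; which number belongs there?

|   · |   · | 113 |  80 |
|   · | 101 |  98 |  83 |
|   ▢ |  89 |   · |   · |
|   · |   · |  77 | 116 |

104

The 16 entries sum to 1496, so each line sums to 1496/4 = 374.
Row 2: 101 + 98 + 83 + ? = 374, so (2,1) = 92.
The remaining cell in column 3 is (3,3) = 374 − 288 = 86.
Column 4 must total 374; the given cells sum to 279, so (3,4) = 95.
The remaining cell in main diagonal is (1,1) = 374 − 303 = 71.
Using anti-diagonal: 80 + 98 + 89 + ? → (4,1) = 374 − 267 = 107.
Row 1 needs 374; the known cells sum to 264, so (1,2) = 110.
Row 3 must total 374; the given cells sum to 270, so (3,1) = 104.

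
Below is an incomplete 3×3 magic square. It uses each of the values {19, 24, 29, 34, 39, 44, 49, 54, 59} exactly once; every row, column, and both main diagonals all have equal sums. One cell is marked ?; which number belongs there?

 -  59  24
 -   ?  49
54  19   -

The 9 entries sum to 351, so each line sums to 351/3 = 117.
Using row 1: 59 + 24 + ? → (1,1) = 117 − 83 = 34.
Using row 3: 54 + 19 + ? → (3,3) = 117 − 73 = 44.
Column 1 must total 117; the given cells sum to 88, so (2,1) = 29.
Column 2 needs 117; the known cells sum to 78, so (2,2) = 39.

39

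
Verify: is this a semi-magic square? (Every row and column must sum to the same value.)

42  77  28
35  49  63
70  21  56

Row 1: 42 + 77 + 28 = 147.
Row 2: 35 + 49 + 63 = 147.
Row 3: 70 + 21 + 56 = 147.
Column 1: 42 + 35 + 70 = 147.
Column 2: 77 + 49 + 21 = 147.
Column 3: 28 + 63 + 56 = 147.
All lines sum to 147.

Yes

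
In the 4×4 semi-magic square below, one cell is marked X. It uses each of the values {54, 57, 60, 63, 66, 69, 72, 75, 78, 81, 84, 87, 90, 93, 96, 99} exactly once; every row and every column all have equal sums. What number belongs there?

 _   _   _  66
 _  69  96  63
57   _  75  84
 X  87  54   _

72

The 16 entries sum to 1224, so each line sums to 1224/4 = 306.
Row 2 must total 306; the given cells sum to 228, so (2,1) = 78.
Row 3 needs 306; the known cells sum to 216, so (3,2) = 90.
Column 2 must total 306; the given cells sum to 246, so (1,2) = 60.
Column 3 needs 306; the known cells sum to 225, so (1,3) = 81.
Column 4 needs 306; the known cells sum to 213, so (4,4) = 93.
From row 1, 306 − (60 + 81 + 66) gives (1,1) = 99.
Row 4 must total 306; the given cells sum to 234, so (4,1) = 72.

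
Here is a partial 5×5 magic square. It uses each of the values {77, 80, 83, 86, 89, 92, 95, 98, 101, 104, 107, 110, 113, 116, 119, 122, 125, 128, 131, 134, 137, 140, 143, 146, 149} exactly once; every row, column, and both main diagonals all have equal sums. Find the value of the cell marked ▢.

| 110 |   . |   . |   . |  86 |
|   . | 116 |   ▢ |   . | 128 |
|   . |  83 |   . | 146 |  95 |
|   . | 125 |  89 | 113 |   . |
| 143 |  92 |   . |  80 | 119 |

140

The 25 entries sum to 2825, so each line sums to 2825/5 = 565.
Row 5: 143 + 92 + 80 + 119 + ? = 565, so (5,3) = 131.
Column 2 needs 565; the known cells sum to 416, so (1,2) = 149.
Using column 5: 86 + 128 + 95 + 119 + ? → (4,5) = 565 − 428 = 137.
Using main diagonal: 110 + 116 + 113 + 119 + ? → (3,3) = 565 − 458 = 107.
Anti-diagonal: 86 + 107 + 125 + 143 + ? = 565, so (2,4) = 104.
Row 3 needs 565; the known cells sum to 431, so (3,1) = 134.
Row 4 must total 565; the given cells sum to 464, so (4,1) = 101.
Column 1 must total 565; the given cells sum to 488, so (2,1) = 77.
Column 4 must total 565; the given cells sum to 443, so (1,4) = 122.
From row 1, 565 − (110 + 149 + 122 + 86) gives (1,3) = 98.
From row 2, 565 − (77 + 116 + 104 + 128) gives (2,3) = 140.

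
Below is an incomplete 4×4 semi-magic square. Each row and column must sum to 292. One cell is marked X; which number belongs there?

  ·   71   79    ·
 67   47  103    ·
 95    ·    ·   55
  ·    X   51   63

The remaining cell in row 2 is (2,4) = 292 − 217 = 75.
Column 3: 79 + 103 + 51 + ? = 292, so (3,3) = 59.
Using column 4: 75 + 55 + 63 + ? → (1,4) = 292 − 193 = 99.
Using row 1: 71 + 79 + 99 + ? → (1,1) = 292 − 249 = 43.
The remaining cell in row 3 is (3,2) = 292 − 209 = 83.
Column 1 needs 292; the known cells sum to 205, so (4,1) = 87.
Column 2 must total 292; the given cells sum to 201, so (4,2) = 91.

91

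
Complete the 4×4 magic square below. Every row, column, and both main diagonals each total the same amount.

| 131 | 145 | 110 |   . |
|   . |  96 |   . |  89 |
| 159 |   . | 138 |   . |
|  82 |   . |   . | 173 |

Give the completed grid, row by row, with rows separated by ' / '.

131 145 110 152 / 166 96 187 89 / 159 117 138 124 / 82 180 103 173

Main diagonal is already complete: 131 + 96 + 138 + 173 = 538, so that is the magic constant.
Using row 1: 131 + 145 + 110 + ? → (1,4) = 538 − 386 = 152.
Column 1: 131 + 159 + 82 + ? = 538, so (2,1) = 166.
From column 4, 538 − (152 + 89 + 173) gives (3,4) = 124.
From row 2, 538 − (166 + 96 + 89) gives (2,3) = 187.
Row 3 needs 538; the known cells sum to 421, so (3,2) = 117.
Using column 2: 145 + 96 + 117 + ? → (4,2) = 538 − 358 = 180.
Column 3 must total 538; the given cells sum to 435, so (4,3) = 103.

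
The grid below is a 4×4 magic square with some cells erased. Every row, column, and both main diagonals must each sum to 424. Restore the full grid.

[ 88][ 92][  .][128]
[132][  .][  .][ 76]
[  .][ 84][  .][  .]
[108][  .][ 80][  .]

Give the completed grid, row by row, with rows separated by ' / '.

88 92 116 128 / 132 112 104 76 / 96 84 124 120 / 108 136 80 100

Row 1: 88 + 92 + 128 + ? = 424, so (1,3) = 116.
Column 1 needs 424; the known cells sum to 328, so (3,1) = 96.
The remaining cell in anti-diagonal is (2,3) = 424 − 320 = 104.
Row 2 needs 424; the known cells sum to 312, so (2,2) = 112.
Column 2 must total 424; the given cells sum to 288, so (4,2) = 136.
Column 3 needs 424; the known cells sum to 300, so (3,3) = 124.
The remaining cell in main diagonal is (4,4) = 424 − 324 = 100.
The remaining cell in row 3 is (3,4) = 424 − 304 = 120.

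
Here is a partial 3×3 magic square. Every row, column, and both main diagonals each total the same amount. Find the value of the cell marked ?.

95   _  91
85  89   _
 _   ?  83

Main diagonal is complete and sums to 267; that is the magic constant.
Row 1 needs 267; the known cells sum to 186, so (1,2) = 81.
Row 2 must total 267; the given cells sum to 174, so (2,3) = 93.
Using column 1: 95 + 85 + ? → (3,1) = 267 − 180 = 87.
Column 2 needs 267; the known cells sum to 170, so (3,2) = 97.

97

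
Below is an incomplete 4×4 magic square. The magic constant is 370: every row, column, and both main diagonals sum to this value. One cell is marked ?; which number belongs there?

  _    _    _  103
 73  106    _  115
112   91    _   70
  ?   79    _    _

100

Row 2 needs 370; the known cells sum to 294, so (2,3) = 76.
The remaining cell in row 3 is (3,3) = 370 − 273 = 97.
Column 2: 106 + 91 + 79 + ? = 370, so (1,2) = 94.
Column 4 needs 370; the known cells sum to 288, so (4,4) = 82.
From main diagonal, 370 − (106 + 97 + 82) gives (1,1) = 85.
The remaining cell in anti-diagonal is (4,1) = 370 − 270 = 100.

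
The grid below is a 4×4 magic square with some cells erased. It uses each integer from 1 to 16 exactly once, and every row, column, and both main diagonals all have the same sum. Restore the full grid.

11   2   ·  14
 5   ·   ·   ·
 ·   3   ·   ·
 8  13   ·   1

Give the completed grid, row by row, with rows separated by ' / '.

The entries are 1 through 16, which sum to 136, so each line sums to 136/4 = 34.
Row 1 must total 34; the given cells sum to 27, so (1,3) = 7.
Row 4 needs 34; the known cells sum to 22, so (4,3) = 12.
Column 1 needs 34; the known cells sum to 24, so (3,1) = 10.
Column 2 needs 34; the known cells sum to 18, so (2,2) = 16.
Using main diagonal: 11 + 16 + 1 + ? → (3,3) = 34 − 28 = 6.
Anti-diagonal needs 34; the known cells sum to 25, so (2,3) = 9.
Row 2 must total 34; the given cells sum to 30, so (2,4) = 4.
Using row 3: 10 + 3 + 6 + ? → (3,4) = 34 − 19 = 15.

11 2 7 14 / 5 16 9 4 / 10 3 6 15 / 8 13 12 1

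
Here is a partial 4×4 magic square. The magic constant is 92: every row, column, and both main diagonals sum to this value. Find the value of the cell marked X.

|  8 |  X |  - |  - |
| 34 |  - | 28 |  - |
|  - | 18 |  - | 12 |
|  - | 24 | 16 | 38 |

Row 4: 24 + 16 + 38 + ? = 92, so (4,1) = 14.
Column 1 needs 92; the known cells sum to 56, so (3,1) = 36.
Anti-diagonal must total 92; the given cells sum to 60, so (1,4) = 32.
Row 3 needs 92; the known cells sum to 66, so (3,3) = 26.
The remaining cell in column 3 is (1,3) = 92 − 70 = 22.
Using column 4: 32 + 12 + 38 + ? → (2,4) = 92 − 82 = 10.
Main diagonal must total 92; the given cells sum to 72, so (2,2) = 20.
Row 1 must total 92; the given cells sum to 62, so (1,2) = 30.

30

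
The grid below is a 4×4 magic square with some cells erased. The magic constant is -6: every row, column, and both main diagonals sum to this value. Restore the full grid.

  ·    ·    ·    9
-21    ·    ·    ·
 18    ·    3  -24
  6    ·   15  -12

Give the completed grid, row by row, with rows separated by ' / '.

-9 0 -6 9 / -21 12 -18 21 / 18 -3 3 -24 / 6 -15 15 -12

Row 3 must total -6; the given cells sum to -3, so (3,2) = -3.
The remaining cell in row 4 is (4,2) = -6 − 9 = -15.
Column 1 must total -6; the given cells sum to 3, so (1,1) = -9.
Column 4: 9 + (-24) + (-12) + ? = -6, so (2,4) = 21.
Main diagonal: -9 + 3 + (-12) + ? = -6, so (2,2) = 12.
Anti-diagonal needs -6; the known cells sum to 12, so (2,3) = -18.
Column 2 must total -6; the given cells sum to -6, so (1,2) = 0.
Column 3 needs -6; the known cells sum to 0, so (1,3) = -6.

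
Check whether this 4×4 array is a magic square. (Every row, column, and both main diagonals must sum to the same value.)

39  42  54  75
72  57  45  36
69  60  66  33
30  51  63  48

Row 1: 39 + 42 + 54 + 75 = 210.
Row 2: 72 + 57 + 45 + 36 = 210.
Row 3: 69 + 60 + 66 + 33 = 228.
Row 4: 30 + 51 + 63 + 48 = 192.
Column 1: 39 + 72 + 69 + 30 = 210.
Column 2: 42 + 57 + 60 + 51 = 210.
Column 3: 54 + 45 + 66 + 63 = 228.
Column 4: 75 + 36 + 33 + 48 = 192.
Main diagonal: 39 + 57 + 66 + 48 = 210.
Anti-diagonal: 75 + 45 + 60 + 30 = 210.

No — row 4 sums to 192 but main diagonal sums to 210.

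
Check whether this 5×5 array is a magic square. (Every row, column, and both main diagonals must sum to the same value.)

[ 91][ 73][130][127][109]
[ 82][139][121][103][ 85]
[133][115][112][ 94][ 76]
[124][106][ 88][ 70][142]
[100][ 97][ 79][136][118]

Row 1: 91 + 73 + 130 + 127 + 109 = 530.
Row 2: 82 + 139 + 121 + 103 + 85 = 530.
Row 3: 133 + 115 + 112 + 94 + 76 = 530.
Row 4: 124 + 106 + 88 + 70 + 142 = 530.
Row 5: 100 + 97 + 79 + 136 + 118 = 530.
Column 1: 91 + 82 + 133 + 124 + 100 = 530.
Column 2: 73 + 139 + 115 + 106 + 97 = 530.
Column 3: 130 + 121 + 112 + 88 + 79 = 530.
Column 4: 127 + 103 + 94 + 70 + 136 = 530.
Column 5: 109 + 85 + 76 + 142 + 118 = 530.
Main diagonal: 91 + 139 + 112 + 70 + 118 = 530.
Anti-diagonal: 109 + 103 + 112 + 106 + 100 = 530.
All lines sum to 530.

Yes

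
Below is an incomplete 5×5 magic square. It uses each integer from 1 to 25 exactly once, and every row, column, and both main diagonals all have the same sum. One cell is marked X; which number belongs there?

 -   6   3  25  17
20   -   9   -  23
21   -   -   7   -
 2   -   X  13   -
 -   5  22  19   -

16

The entries are 1 through 25, which sum to 325, so each line sums to 325/5 = 65.
Row 1 must total 65; the given cells sum to 51, so (1,1) = 14.
Column 1 needs 65; the known cells sum to 57, so (5,1) = 8.
Column 4 must total 65; the given cells sum to 64, so (2,4) = 1.
From row 2, 65 − (20 + 9 + 1 + 23) gives (2,2) = 12.
The remaining cell in row 5 is (5,5) = 65 − 54 = 11.
From main diagonal, 65 − (14 + 12 + 13 + 11) gives (3,3) = 15.
Anti-diagonal must total 65; the given cells sum to 41, so (4,2) = 24.
From column 2, 65 − (6 + 12 + 24 + 5) gives (3,2) = 18.
Column 3 needs 65; the known cells sum to 49, so (4,3) = 16.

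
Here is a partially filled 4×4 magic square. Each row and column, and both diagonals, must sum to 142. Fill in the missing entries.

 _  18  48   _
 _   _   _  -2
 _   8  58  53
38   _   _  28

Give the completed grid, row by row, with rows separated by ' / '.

13 18 48 63 / 68 43 33 -2 / 23 8 58 53 / 38 73 3 28

From row 3, 142 − (8 + 58 + 53) gives (3,1) = 23.
Column 4 needs 142; the known cells sum to 79, so (1,4) = 63.
Anti-diagonal needs 142; the known cells sum to 109, so (2,3) = 33.
From row 1, 142 − (18 + 48 + 63) gives (1,1) = 13.
Column 1 must total 142; the given cells sum to 74, so (2,1) = 68.
Column 3 must total 142; the given cells sum to 139, so (4,3) = 3.
Main diagonal needs 142; the known cells sum to 99, so (2,2) = 43.
From row 4, 142 − (38 + 3 + 28) gives (4,2) = 73.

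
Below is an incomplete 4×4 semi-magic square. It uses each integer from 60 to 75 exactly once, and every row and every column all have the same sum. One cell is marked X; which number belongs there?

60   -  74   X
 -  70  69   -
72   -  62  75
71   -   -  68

63

The entries are 60 through 75, which sum to 1080, so each line sums to 1080/4 = 270.
Row 3: 72 + 62 + 75 + ? = 270, so (3,2) = 61.
From column 1, 270 − (60 + 72 + 71) gives (2,1) = 67.
Column 3 needs 270; the known cells sum to 205, so (4,3) = 65.
Row 2 needs 270; the known cells sum to 206, so (2,4) = 64.
Using row 4: 71 + 65 + 68 + ? → (4,2) = 270 − 204 = 66.
Column 2: 70 + 61 + 66 + ? = 270, so (1,2) = 73.
Column 4 must total 270; the given cells sum to 207, so (1,4) = 63.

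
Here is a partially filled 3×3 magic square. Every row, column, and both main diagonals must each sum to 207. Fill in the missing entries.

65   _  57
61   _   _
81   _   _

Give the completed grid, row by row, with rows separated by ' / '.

Using row 1: 65 + 57 + ? → (1,2) = 207 − 122 = 85.
From anti-diagonal, 207 − (57 + 81) gives (2,2) = 69.
The remaining cell in row 2 is (2,3) = 207 − 130 = 77.
The remaining cell in column 2 is (3,2) = 207 − 154 = 53.
Column 3 must total 207; the given cells sum to 134, so (3,3) = 73.

65 85 57 / 61 69 77 / 81 53 73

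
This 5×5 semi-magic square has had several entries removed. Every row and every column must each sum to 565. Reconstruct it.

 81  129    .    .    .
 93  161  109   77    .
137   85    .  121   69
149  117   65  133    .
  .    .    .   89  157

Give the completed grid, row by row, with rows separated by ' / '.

81 129 97 145 113 / 93 161 109 77 125 / 137 85 153 121 69 / 149 117 65 133 101 / 105 73 141 89 157

Row 2 must total 565; the given cells sum to 440, so (2,5) = 125.
Row 3 must total 565; the given cells sum to 412, so (3,3) = 153.
From row 4, 565 − (149 + 117 + 65 + 133) gives (4,5) = 101.
Column 1: 81 + 93 + 137 + 149 + ? = 565, so (5,1) = 105.
Using column 2: 129 + 161 + 85 + 117 + ? → (5,2) = 565 − 492 = 73.
Column 4: 77 + 121 + 133 + 89 + ? = 565, so (1,4) = 145.
Using column 5: 125 + 69 + 101 + 157 + ? → (1,5) = 565 − 452 = 113.
Row 1: 81 + 129 + 145 + 113 + ? = 565, so (1,3) = 97.
The remaining cell in row 5 is (5,3) = 565 − 424 = 141.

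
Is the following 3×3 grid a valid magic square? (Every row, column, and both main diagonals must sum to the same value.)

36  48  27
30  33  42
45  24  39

No — column 1 sums to 111 but main diagonal sums to 108.

Row 1: 36 + 48 + 27 = 111.
Row 2: 30 + 33 + 42 = 105.
Row 3: 45 + 24 + 39 = 108.
Column 1: 36 + 30 + 45 = 111.
Column 2: 48 + 33 + 24 = 105.
Column 3: 27 + 42 + 39 = 108.
Main diagonal: 36 + 33 + 39 = 108.
Anti-diagonal: 27 + 33 + 45 = 105.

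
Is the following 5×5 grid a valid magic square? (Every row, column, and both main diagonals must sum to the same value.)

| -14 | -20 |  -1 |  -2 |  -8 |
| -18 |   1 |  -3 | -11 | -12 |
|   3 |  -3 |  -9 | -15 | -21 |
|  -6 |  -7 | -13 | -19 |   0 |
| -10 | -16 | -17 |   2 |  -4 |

No — main diagonal sums to -45 but column 3 sums to -43.

Row 1: -14 + (-20) + (-1) + (-2) + (-8) = -45.
Row 2: -18 + 1 + (-3) + (-11) + (-12) = -43.
Row 3: 3 + (-3) + (-9) + (-15) + (-21) = -45.
Row 4: -6 + (-7) + (-13) + (-19) + 0 = -45.
Row 5: -10 + (-16) + (-17) + 2 + (-4) = -45.
Column 1: -14 + (-18) + 3 + (-6) + (-10) = -45.
Column 2: -20 + 1 + (-3) + (-7) + (-16) = -45.
Column 3: -1 + (-3) + (-9) + (-13) + (-17) = -43.
Column 4: -2 + (-11) + (-15) + (-19) + 2 = -45.
Column 5: -8 + (-12) + (-21) + 0 + (-4) = -45.
Main diagonal: -14 + 1 + (-9) + (-19) + (-4) = -45.
Anti-diagonal: -8 + (-11) + (-9) + (-7) + (-10) = -45.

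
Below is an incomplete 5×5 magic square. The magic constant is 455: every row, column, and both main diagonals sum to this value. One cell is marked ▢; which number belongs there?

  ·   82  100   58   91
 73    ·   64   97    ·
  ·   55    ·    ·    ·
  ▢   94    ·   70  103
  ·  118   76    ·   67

Using row 1: 82 + 100 + 58 + 91 + ? → (1,1) = 455 − 331 = 124.
Column 2: 82 + 55 + 94 + 118 + ? = 455, so (2,2) = 106.
The remaining cell in main diagonal is (3,3) = 455 − 367 = 88.
From anti-diagonal, 455 − (91 + 97 + 88 + 94) gives (5,1) = 85.
Using row 2: 73 + 106 + 64 + 97 + ? → (2,5) = 455 − 340 = 115.
The remaining cell in row 5 is (5,4) = 455 − 346 = 109.
Column 3: 100 + 64 + 88 + 76 + ? = 455, so (4,3) = 127.
The remaining cell in column 4 is (3,4) = 455 − 334 = 121.
Column 5 must total 455; the given cells sum to 376, so (3,5) = 79.
From row 3, 455 − (55 + 88 + 121 + 79) gives (3,1) = 112.
Row 4: 94 + 127 + 70 + 103 + ? = 455, so (4,1) = 61.

61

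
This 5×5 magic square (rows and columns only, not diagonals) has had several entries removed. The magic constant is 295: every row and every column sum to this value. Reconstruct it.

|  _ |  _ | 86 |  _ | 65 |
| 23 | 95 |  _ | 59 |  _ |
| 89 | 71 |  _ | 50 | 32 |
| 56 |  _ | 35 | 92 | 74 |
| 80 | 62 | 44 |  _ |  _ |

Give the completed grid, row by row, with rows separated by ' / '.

47 29 86 68 65 / 23 95 77 59 41 / 89 71 53 50 32 / 56 38 35 92 74 / 80 62 44 26 83

Row 3 must total 295; the given cells sum to 242, so (3,3) = 53.
The remaining cell in row 4 is (4,2) = 295 − 257 = 38.
From column 1, 295 − (23 + 89 + 56 + 80) gives (1,1) = 47.
Using column 2: 95 + 71 + 38 + 62 + ? → (1,2) = 295 − 266 = 29.
Column 3: 86 + 53 + 35 + 44 + ? = 295, so (2,3) = 77.
Row 1: 47 + 29 + 86 + 65 + ? = 295, so (1,4) = 68.
The remaining cell in row 2 is (2,5) = 295 − 254 = 41.
Column 4 needs 295; the known cells sum to 269, so (5,4) = 26.
Column 5: 65 + 41 + 32 + 74 + ? = 295, so (5,5) = 83.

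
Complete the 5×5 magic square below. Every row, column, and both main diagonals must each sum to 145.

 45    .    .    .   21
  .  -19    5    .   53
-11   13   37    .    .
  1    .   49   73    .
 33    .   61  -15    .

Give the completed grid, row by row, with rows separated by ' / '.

45 69 -7 17 21 / 77 -19 5 29 53 / -11 13 37 41 65 / 1 25 49 73 -3 / 33 57 61 -15 9

Column 1 must total 145; the given cells sum to 68, so (2,1) = 77.
From column 3, 145 − (5 + 37 + 49 + 61) gives (1,3) = -7.
Main diagonal needs 145; the known cells sum to 136, so (5,5) = 9.
Using row 2: 77 + (-19) + 5 + 53 + ? → (2,4) = 145 − 116 = 29.
Row 5: 33 + 61 + (-15) + 9 + ? = 145, so (5,2) = 57.
Using anti-diagonal: 21 + 29 + 37 + 33 + ? → (4,2) = 145 − 120 = 25.
The remaining cell in row 4 is (4,5) = 145 − 148 = -3.
From column 2, 145 − (-19 + 13 + 25 + 57) gives (1,2) = 69.
Column 5: 21 + 53 + (-3) + 9 + ? = 145, so (3,5) = 65.
Row 1: 45 + 69 + (-7) + 21 + ? = 145, so (1,4) = 17.
Row 3: -11 + 13 + 37 + 65 + ? = 145, so (3,4) = 41.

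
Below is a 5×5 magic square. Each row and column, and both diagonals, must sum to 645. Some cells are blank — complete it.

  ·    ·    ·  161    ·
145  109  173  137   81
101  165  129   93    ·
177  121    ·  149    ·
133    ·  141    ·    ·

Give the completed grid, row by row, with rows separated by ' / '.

89 153 117 161 125 / 145 109 173 137 81 / 101 165 129 93 157 / 177 121 85 149 113 / 133 97 141 105 169

The remaining cell in row 3 is (3,5) = 645 − 488 = 157.
The remaining cell in column 1 is (1,1) = 645 − 556 = 89.
Using column 4: 161 + 137 + 93 + 149 + ? → (5,4) = 645 − 540 = 105.
Main diagonal must total 645; the given cells sum to 476, so (5,5) = 169.
Anti-diagonal needs 645; the known cells sum to 520, so (1,5) = 125.
Row 5 needs 645; the known cells sum to 548, so (5,2) = 97.
Using column 2: 109 + 165 + 121 + 97 + ? → (1,2) = 645 − 492 = 153.
Column 5: 125 + 81 + 157 + 169 + ? = 645, so (4,5) = 113.
Row 1 needs 645; the known cells sum to 528, so (1,3) = 117.
Row 4 must total 645; the given cells sum to 560, so (4,3) = 85.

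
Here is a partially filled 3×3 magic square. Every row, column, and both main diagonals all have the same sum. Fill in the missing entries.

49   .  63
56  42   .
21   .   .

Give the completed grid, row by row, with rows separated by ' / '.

49 14 63 / 56 42 28 / 21 70 35

Anti-diagonal is already complete: 63 + 42 + 21 = 126, so that is the magic constant.
From row 1, 126 − (49 + 63) gives (1,2) = 14.
Row 2 needs 126; the known cells sum to 98, so (2,3) = 28.
Using column 2: 14 + 42 + ? → (3,2) = 126 − 56 = 70.
From column 3, 126 − (63 + 28) gives (3,3) = 35.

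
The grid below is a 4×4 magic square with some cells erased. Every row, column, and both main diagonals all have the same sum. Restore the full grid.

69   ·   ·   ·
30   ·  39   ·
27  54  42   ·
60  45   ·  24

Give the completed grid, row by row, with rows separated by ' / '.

Column 1 is already complete: 69 + 30 + 27 + 60 = 186, so that is the magic constant.
From row 3, 186 − (27 + 54 + 42) gives (3,4) = 63.
Row 4 must total 186; the given cells sum to 129, so (4,3) = 57.
From column 3, 186 − (39 + 42 + 57) gives (1,3) = 48.
Main diagonal: 69 + 42 + 24 + ? = 186, so (2,2) = 51.
Anti-diagonal must total 186; the given cells sum to 153, so (1,4) = 33.
Row 1 needs 186; the known cells sum to 150, so (1,2) = 36.
The remaining cell in row 2 is (2,4) = 186 − 120 = 66.

69 36 48 33 / 30 51 39 66 / 27 54 42 63 / 60 45 57 24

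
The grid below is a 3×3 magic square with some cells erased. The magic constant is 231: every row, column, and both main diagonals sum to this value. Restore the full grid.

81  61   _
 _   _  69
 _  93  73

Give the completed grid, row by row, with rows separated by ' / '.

Using row 1: 81 + 61 + ? → (1,3) = 231 − 142 = 89.
Row 3: 93 + 73 + ? = 231, so (3,1) = 65.
Column 1 needs 231; the known cells sum to 146, so (2,1) = 85.
Column 2 needs 231; the known cells sum to 154, so (2,2) = 77.

81 61 89 / 85 77 69 / 65 93 73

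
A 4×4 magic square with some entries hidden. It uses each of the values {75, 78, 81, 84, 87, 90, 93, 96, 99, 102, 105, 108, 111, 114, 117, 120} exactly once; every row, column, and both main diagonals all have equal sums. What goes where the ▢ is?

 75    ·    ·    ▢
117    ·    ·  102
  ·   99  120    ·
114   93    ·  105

96

The 16 entries sum to 1560, so each line sums to 1560/4 = 390.
Row 4 needs 390; the known cells sum to 312, so (4,3) = 78.
Column 1 needs 390; the known cells sum to 306, so (3,1) = 84.
Main diagonal: 75 + 120 + 105 + ? = 390, so (2,2) = 90.
Row 2 needs 390; the known cells sum to 309, so (2,3) = 81.
Row 3 needs 390; the known cells sum to 303, so (3,4) = 87.
Column 2 needs 390; the known cells sum to 282, so (1,2) = 108.
Column 3: 81 + 120 + 78 + ? = 390, so (1,3) = 111.
Column 4 must total 390; the given cells sum to 294, so (1,4) = 96.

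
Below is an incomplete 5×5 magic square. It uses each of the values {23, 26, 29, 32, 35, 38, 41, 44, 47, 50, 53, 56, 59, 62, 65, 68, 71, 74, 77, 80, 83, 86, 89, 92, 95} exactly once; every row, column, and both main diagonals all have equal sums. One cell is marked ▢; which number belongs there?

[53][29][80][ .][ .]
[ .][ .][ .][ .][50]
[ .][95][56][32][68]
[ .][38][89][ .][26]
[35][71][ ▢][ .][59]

47

The 25 entries sum to 1475, so each line sums to 1475/5 = 295.
From row 3, 295 − (95 + 56 + 32 + 68) gives (3,1) = 44.
Column 2: 29 + 95 + 38 + 71 + ? = 295, so (2,2) = 62.
Using column 5: 50 + 68 + 26 + 59 + ? → (1,5) = 295 − 203 = 92.
The remaining cell in main diagonal is (4,4) = 295 − 230 = 65.
Anti-diagonal needs 295; the known cells sum to 221, so (2,4) = 74.
Row 1 needs 295; the known cells sum to 254, so (1,4) = 41.
From row 4, 295 − (38 + 89 + 65 + 26) gives (4,1) = 77.
Column 1 must total 295; the given cells sum to 209, so (2,1) = 86.
Column 4 needs 295; the known cells sum to 212, so (5,4) = 83.
Row 2 must total 295; the given cells sum to 272, so (2,3) = 23.
Row 5 must total 295; the given cells sum to 248, so (5,3) = 47.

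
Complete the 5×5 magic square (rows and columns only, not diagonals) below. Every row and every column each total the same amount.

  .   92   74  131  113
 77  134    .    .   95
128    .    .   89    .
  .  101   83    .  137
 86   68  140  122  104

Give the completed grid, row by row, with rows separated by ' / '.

Row 5 is already complete: 86 + 68 + 140 + 122 + 104 = 520, so that is the magic constant.
Using row 1: 92 + 74 + 131 + 113 + ? → (1,1) = 520 − 410 = 110.
The remaining cell in column 1 is (4,1) = 520 − 401 = 119.
From column 2, 520 − (92 + 134 + 101 + 68) gives (3,2) = 125.
From column 5, 520 − (113 + 95 + 137 + 104) gives (3,5) = 71.
Row 3: 128 + 125 + 89 + 71 + ? = 520, so (3,3) = 107.
Row 4 needs 520; the known cells sum to 440, so (4,4) = 80.
From column 3, 520 − (74 + 107 + 83 + 140) gives (2,3) = 116.
Column 4: 131 + 89 + 80 + 122 + ? = 520, so (2,4) = 98.

110 92 74 131 113 / 77 134 116 98 95 / 128 125 107 89 71 / 119 101 83 80 137 / 86 68 140 122 104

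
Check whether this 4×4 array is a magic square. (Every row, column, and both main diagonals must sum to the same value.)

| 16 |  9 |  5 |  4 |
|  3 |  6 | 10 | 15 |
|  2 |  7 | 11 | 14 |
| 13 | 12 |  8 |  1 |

Row 1: 16 + 9 + 5 + 4 = 34.
Row 2: 3 + 6 + 10 + 15 = 34.
Row 3: 2 + 7 + 11 + 14 = 34.
Row 4: 13 + 12 + 8 + 1 = 34.
Column 1: 16 + 3 + 2 + 13 = 34.
Column 2: 9 + 6 + 7 + 12 = 34.
Column 3: 5 + 10 + 11 + 8 = 34.
Column 4: 4 + 15 + 14 + 1 = 34.
Main diagonal: 16 + 6 + 11 + 1 = 34.
Anti-diagonal: 4 + 10 + 7 + 13 = 34.
All lines sum to 34.

Yes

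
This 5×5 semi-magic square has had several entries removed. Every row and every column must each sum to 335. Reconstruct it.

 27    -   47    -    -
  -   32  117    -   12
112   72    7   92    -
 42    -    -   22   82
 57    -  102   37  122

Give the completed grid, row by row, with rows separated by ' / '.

27 87 47 107 67 / 97 32 117 77 12 / 112 72 7 92 52 / 42 127 62 22 82 / 57 17 102 37 122

Row 3 needs 335; the known cells sum to 283, so (3,5) = 52.
Row 5 must total 335; the given cells sum to 318, so (5,2) = 17.
Using column 1: 27 + 112 + 42 + 57 + ? → (2,1) = 335 − 238 = 97.
Using column 3: 47 + 117 + 7 + 102 + ? → (4,3) = 335 − 273 = 62.
The remaining cell in column 5 is (1,5) = 335 − 268 = 67.
Using row 2: 97 + 32 + 117 + 12 + ? → (2,4) = 335 − 258 = 77.
Row 4 must total 335; the given cells sum to 208, so (4,2) = 127.
Column 2: 32 + 72 + 127 + 17 + ? = 335, so (1,2) = 87.
Column 4 must total 335; the given cells sum to 228, so (1,4) = 107.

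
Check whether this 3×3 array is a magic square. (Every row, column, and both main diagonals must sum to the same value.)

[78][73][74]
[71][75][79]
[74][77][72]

Row 1: 78 + 73 + 74 = 225.
Row 2: 71 + 75 + 79 = 225.
Row 3: 74 + 77 + 72 = 223.
Column 1: 78 + 71 + 74 = 223.
Column 2: 73 + 75 + 77 = 225.
Column 3: 74 + 79 + 72 = 225.
Main diagonal: 78 + 75 + 72 = 225.
Anti-diagonal: 74 + 75 + 74 = 223.

No — row 1 sums to 225 but column 1 sums to 223.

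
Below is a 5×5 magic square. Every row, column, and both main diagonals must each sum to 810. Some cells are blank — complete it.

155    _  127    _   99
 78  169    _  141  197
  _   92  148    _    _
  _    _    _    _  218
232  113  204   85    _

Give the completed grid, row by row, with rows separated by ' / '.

Row 2: 78 + 169 + 141 + 197 + ? = 810, so (2,3) = 225.
Using row 5: 232 + 113 + 204 + 85 + ? → (5,5) = 810 − 634 = 176.
Column 3 needs 810; the known cells sum to 704, so (4,3) = 106.
Column 5 needs 810; the known cells sum to 690, so (3,5) = 120.
Main diagonal needs 810; the known cells sum to 648, so (4,4) = 162.
Anti-diagonal: 99 + 141 + 148 + 232 + ? = 810, so (4,2) = 190.
Using row 4: 190 + 106 + 162 + 218 + ? → (4,1) = 810 − 676 = 134.
From column 1, 810 − (155 + 78 + 134 + 232) gives (3,1) = 211.
From column 2, 810 − (169 + 92 + 190 + 113) gives (1,2) = 246.
From row 1, 810 − (155 + 246 + 127 + 99) gives (1,4) = 183.
Row 3 must total 810; the given cells sum to 571, so (3,4) = 239.

155 246 127 183 99 / 78 169 225 141 197 / 211 92 148 239 120 / 134 190 106 162 218 / 232 113 204 85 176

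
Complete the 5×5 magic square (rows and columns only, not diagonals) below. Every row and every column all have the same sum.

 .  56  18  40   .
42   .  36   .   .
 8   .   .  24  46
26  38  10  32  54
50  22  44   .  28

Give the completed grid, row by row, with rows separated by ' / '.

34 56 18 40 12 / 42 14 36 48 20 / 8 30 52 24 46 / 26 38 10 32 54 / 50 22 44 16 28

Row 4 is already complete: 26 + 38 + 10 + 32 + 54 = 160, so that is the magic constant.
Row 5 needs 160; the known cells sum to 144, so (5,4) = 16.
Column 1: 42 + 8 + 26 + 50 + ? = 160, so (1,1) = 34.
Column 3 needs 160; the known cells sum to 108, so (3,3) = 52.
Column 4 needs 160; the known cells sum to 112, so (2,4) = 48.
The remaining cell in row 1 is (1,5) = 160 − 148 = 12.
Row 3 needs 160; the known cells sum to 130, so (3,2) = 30.
The remaining cell in column 2 is (2,2) = 160 − 146 = 14.
The remaining cell in column 5 is (2,5) = 160 − 140 = 20.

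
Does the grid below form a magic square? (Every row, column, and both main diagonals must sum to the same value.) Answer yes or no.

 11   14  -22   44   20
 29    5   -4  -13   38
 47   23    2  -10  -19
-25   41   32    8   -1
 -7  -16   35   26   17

No — row 5 sums to 55 but column 3 sums to 43.

Row 1: 11 + 14 + (-22) + 44 + 20 = 67.
Row 2: 29 + 5 + (-4) + (-13) + 38 = 55.
Row 3: 47 + 23 + 2 + (-10) + (-19) = 43.
Row 4: -25 + 41 + 32 + 8 + (-1) = 55.
Row 5: -7 + (-16) + 35 + 26 + 17 = 55.
Column 1: 11 + 29 + 47 + (-25) + (-7) = 55.
Column 2: 14 + 5 + 23 + 41 + (-16) = 67.
Column 3: -22 + (-4) + 2 + 32 + 35 = 43.
Column 4: 44 + (-13) + (-10) + 8 + 26 = 55.
Column 5: 20 + 38 + (-19) + (-1) + 17 = 55.
Main diagonal: 11 + 5 + 2 + 8 + 17 = 43.
Anti-diagonal: 20 + (-13) + 2 + 41 + (-7) = 43.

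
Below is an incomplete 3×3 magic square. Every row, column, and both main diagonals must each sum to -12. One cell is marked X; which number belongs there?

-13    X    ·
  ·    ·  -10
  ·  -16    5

8

The remaining cell in row 3 is (3,1) = -12 − (-11) = -1.
Column 1: -13 + (-1) + ? = -12, so (2,1) = 2.
The remaining cell in column 3 is (1,3) = -12 − (-5) = -7.
Main diagonal needs -12; the known cells sum to -8, so (2,2) = -4.
Row 1 needs -12; the known cells sum to -20, so (1,2) = 8.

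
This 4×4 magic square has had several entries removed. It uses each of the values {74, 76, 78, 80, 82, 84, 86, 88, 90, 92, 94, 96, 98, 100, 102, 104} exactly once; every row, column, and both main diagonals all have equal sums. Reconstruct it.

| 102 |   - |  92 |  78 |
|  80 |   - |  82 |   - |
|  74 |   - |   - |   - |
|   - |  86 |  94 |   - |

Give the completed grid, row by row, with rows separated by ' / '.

102 84 92 78 / 80 90 82 104 / 74 96 88 98 / 100 86 94 76

The 16 entries sum to 1424, so each line sums to 1424/4 = 356.
Row 1 must total 356; the given cells sum to 272, so (1,2) = 84.
The remaining cell in column 1 is (4,1) = 356 − 256 = 100.
Column 3: 92 + 82 + 94 + ? = 356, so (3,3) = 88.
Using anti-diagonal: 78 + 82 + 100 + ? → (3,2) = 356 − 260 = 96.
The remaining cell in row 3 is (3,4) = 356 − 258 = 98.
Row 4: 100 + 86 + 94 + ? = 356, so (4,4) = 76.
Using column 2: 84 + 96 + 86 + ? → (2,2) = 356 − 266 = 90.
Column 4 needs 356; the known cells sum to 252, so (2,4) = 104.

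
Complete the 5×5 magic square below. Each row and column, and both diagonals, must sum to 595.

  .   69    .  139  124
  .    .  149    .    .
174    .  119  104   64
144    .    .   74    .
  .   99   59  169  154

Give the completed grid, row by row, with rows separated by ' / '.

Row 3 must total 595; the given cells sum to 461, so (3,2) = 134.
Row 5: 99 + 59 + 169 + 154 + ? = 595, so (5,1) = 114.
Using column 4: 139 + 104 + 74 + 169 + ? → (2,4) = 595 − 486 = 109.
Anti-diagonal needs 595; the known cells sum to 466, so (4,2) = 129.
From column 2, 595 − (69 + 134 + 129 + 99) gives (2,2) = 164.
Main diagonal needs 595; the known cells sum to 511, so (1,1) = 84.
From row 1, 595 − (84 + 69 + 139 + 124) gives (1,3) = 179.
Using column 1: 84 + 174 + 144 + 114 + ? → (2,1) = 595 − 516 = 79.
Using column 3: 179 + 149 + 119 + 59 + ? → (4,3) = 595 − 506 = 89.
From row 2, 595 − (79 + 164 + 149 + 109) gives (2,5) = 94.
Row 4: 144 + 129 + 89 + 74 + ? = 595, so (4,5) = 159.

84 69 179 139 124 / 79 164 149 109 94 / 174 134 119 104 64 / 144 129 89 74 159 / 114 99 59 169 154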